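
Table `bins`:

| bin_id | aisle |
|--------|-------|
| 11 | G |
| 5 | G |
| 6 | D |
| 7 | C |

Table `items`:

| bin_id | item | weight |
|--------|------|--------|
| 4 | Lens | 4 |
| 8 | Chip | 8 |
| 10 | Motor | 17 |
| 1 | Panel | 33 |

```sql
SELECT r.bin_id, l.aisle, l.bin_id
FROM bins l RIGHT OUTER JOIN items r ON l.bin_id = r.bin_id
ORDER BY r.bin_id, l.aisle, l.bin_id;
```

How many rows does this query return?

RIGHT JOIN keeps every row from `items`; unmatched rows get NULL for `bins`'s columns.
Matching on l.bin_id = r.bin_id.
- bin_id=11: no matching r row.
- bin_id=5: no matching r row.
- bin_id=6: no matching r row.
- bin_id=7: no matching r row.
- 4 r row(s) had no l match → kept, l columns NULL.
Total: 0 matched + 4 padded = 4 rows.

4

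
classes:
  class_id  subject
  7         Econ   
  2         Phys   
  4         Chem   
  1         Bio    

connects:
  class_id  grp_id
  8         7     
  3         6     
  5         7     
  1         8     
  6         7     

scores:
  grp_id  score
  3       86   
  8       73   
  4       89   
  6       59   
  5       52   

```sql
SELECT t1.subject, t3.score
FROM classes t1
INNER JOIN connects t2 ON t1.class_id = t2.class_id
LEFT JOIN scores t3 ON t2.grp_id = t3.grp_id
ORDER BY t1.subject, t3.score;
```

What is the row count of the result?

Evaluate left to right. First `classes t1 INNER JOIN connects t2` on class_id: 1 row(s).
Then LEFT JOIN `scores t3` on grp_id: each of those 1 rows is kept; rows whose t2.grp_id has no match in t3 get NULL for t3's columns.
Result: 1 row(s).

1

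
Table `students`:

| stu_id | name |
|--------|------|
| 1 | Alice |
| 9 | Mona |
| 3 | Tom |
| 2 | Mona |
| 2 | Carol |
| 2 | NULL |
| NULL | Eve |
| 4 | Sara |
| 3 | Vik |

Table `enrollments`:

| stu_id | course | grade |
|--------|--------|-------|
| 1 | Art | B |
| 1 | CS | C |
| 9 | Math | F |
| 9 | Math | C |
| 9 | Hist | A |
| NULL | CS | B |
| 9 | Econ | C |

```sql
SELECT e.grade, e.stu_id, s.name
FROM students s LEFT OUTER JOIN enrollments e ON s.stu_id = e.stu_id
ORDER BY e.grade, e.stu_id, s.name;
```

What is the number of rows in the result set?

13

LEFT JOIN keeps every row from `students`; unmatched rows get NULL for `enrollments`'s columns.
Matching on s.stu_id = e.stu_id. A NULL in a compared column never satisfies the condition.
- s row (stu_id=1): matches 2 e row(s) → 2 output row(s).
- s row (stu_id=9): matches 4 e row(s) → 4 output row(s).
- s row (stu_id=3): no match → kept, e columns NULL.
- s row (stu_id=2): no match → kept, e columns NULL.
- s row (stu_id=2): no match → kept, e columns NULL.
- s row (stu_id=2): no match → kept, e columns NULL.
- s row (stu_id=NULL): no match → kept, e columns NULL.
- s row (stu_id=4): no match → kept, e columns NULL.
- s row (stu_id=3): no match → kept, e columns NULL.
Total: 6 matched + 7 padded = 13 rows.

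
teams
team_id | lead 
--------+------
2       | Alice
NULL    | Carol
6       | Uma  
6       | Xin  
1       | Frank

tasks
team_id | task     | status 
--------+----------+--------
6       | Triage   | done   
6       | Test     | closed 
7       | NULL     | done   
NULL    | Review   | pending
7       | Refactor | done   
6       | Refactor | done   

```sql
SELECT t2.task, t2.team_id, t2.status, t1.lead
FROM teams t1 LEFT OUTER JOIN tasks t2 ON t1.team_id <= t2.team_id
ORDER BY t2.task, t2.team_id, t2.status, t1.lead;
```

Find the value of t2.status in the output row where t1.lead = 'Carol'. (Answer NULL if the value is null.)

NULL

LEFT JOIN keeps every row from `teams`; unmatched rows get NULL for `tasks`'s columns.
Matching on t1.team_id <= t2.team_id. A NULL in a compared column never satisfies the condition.
Matched pairs: 20; unmatched t1 rows kept: 1.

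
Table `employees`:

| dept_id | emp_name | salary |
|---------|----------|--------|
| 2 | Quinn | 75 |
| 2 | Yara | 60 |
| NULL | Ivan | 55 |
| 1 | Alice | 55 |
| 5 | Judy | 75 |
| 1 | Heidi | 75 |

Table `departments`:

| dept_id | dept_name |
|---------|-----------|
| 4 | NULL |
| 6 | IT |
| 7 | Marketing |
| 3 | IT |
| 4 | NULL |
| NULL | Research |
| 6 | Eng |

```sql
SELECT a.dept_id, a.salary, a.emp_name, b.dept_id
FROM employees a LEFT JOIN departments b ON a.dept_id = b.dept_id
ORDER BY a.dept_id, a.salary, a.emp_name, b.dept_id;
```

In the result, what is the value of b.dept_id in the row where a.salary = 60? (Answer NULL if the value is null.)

LEFT JOIN keeps every row from `employees`; unmatched rows get NULL for `departments`'s columns.
Matching on a.dept_id = b.dept_id. A NULL in a compared column never satisfies the condition.
- a (dept_id=2) has no partner → padded with NULL.
- a (dept_id=2) has no partner → padded with NULL.
- a (dept_id=NULL) has no partner → padded with NULL.
- a (dept_id=1) has no partner → padded with NULL.
- a (dept_id=5) has no partner → padded with NULL.
- a (dept_id=1) has no partner → padded with NULL.

NULL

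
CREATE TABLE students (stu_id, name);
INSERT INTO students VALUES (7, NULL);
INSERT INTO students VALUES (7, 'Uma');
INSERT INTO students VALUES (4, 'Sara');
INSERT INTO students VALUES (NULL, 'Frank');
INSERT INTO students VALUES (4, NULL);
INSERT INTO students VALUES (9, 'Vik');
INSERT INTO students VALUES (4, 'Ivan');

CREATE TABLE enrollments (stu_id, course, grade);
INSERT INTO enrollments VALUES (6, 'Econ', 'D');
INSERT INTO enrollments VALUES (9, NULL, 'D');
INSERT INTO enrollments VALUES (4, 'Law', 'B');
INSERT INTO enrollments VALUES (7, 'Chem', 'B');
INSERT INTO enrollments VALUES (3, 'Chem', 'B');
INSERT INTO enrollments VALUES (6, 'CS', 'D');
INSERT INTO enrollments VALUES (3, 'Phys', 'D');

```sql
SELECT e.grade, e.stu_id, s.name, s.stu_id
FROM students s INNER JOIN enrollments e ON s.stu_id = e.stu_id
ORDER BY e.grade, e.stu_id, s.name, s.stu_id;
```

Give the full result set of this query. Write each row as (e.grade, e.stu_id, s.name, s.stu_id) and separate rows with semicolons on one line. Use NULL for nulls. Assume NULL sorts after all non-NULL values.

(B, 4, Ivan, 4); (B, 4, Sara, 4); (B, 4, NULL, 4); (B, 7, Uma, 7); (B, 7, NULL, 7); (D, 9, Vik, 9)

INNER JOIN keeps only pairs where the ON condition holds.
Matching on s.stu_id = e.stu_id. A NULL in a compared column never satisfies the condition.
- s (stu_id=7) pairs with 1 row(s) of e.
- s (stu_id=7) pairs with 1 row(s) of e.
- s (stu_id=4) pairs with 1 row(s) of e.
- s (stu_id=NULL) has no partner → excluded.
- s (stu_id=4) pairs with 1 row(s) of e.
- s (stu_id=9) pairs with 1 row(s) of e.
- s (stu_id=4) pairs with 1 row(s) of e.
After projecting and ordering:
e.grade | e.stu_id | s.name | s.stu_id
B | 4 | Ivan | 4
B | 4 | Sara | 4
B | 4 | NULL | 4
B | 7 | Uma | 7
B | 7 | NULL | 7
D | 9 | Vik | 9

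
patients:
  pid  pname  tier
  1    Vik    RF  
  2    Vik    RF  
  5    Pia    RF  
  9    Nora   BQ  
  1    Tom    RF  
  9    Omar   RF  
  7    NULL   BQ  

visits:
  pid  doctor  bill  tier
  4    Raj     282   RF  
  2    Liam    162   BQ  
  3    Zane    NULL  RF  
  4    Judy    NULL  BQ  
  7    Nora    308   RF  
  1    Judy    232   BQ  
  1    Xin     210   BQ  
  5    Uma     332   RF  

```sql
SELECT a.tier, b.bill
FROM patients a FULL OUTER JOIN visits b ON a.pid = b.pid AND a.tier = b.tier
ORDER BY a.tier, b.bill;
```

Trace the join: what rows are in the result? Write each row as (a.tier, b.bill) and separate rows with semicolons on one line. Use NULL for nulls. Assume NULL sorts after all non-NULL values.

(BQ, NULL); (BQ, NULL); (RF, 332); (RF, NULL); (RF, NULL); (RF, NULL); (RF, NULL); (NULL, 162); (NULL, 210); (NULL, 232); (NULL, 282); (NULL, 308); (NULL, NULL); (NULL, NULL)

FULL OUTER JOIN keeps every row from both sides; unmatched rows get NULL for the other side's columns.
Matching on a.pid = b.pid AND a.tier = b.tier.
Matched pairs: 1; unmatched a rows kept: 6; unmatched b rows kept: 7.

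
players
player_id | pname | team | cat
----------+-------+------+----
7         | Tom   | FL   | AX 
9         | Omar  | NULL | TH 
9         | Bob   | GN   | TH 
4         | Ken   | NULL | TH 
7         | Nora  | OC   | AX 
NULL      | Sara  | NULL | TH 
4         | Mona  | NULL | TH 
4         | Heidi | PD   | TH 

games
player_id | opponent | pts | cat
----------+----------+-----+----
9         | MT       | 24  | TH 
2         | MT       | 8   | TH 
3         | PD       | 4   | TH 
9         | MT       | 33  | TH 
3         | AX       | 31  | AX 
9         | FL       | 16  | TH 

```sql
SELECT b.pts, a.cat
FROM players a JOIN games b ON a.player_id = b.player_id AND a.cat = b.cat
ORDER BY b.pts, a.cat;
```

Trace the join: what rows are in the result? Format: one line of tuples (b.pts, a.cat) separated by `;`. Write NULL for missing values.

INNER JOIN keeps only pairs where the ON condition holds.
Matching on a.player_id = b.player_id AND a.cat = b.cat. A NULL in a compared column never satisfies the condition.
Matched pairs: 6.

(16, TH); (16, TH); (24, TH); (24, TH); (33, TH); (33, TH)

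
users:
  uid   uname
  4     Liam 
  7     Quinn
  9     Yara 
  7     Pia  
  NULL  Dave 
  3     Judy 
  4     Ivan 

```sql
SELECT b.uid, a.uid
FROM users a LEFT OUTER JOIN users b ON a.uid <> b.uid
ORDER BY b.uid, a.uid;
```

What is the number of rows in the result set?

LEFT JOIN keeps every row from `users a`; unmatched rows get NULL for `users b`'s columns.
Matching on a.uid <> b.uid. A NULL in a compared column never satisfies the condition.
- a row (uid=4): matches 4 b row(s) → 4 output row(s).
- a row (uid=7): matches 4 b row(s) → 4 output row(s).
- a row (uid=9): matches 5 b row(s) → 5 output row(s).
- a row (uid=7): matches 4 b row(s) → 4 output row(s).
- a row (uid=NULL): no match → kept, b columns NULL.
- a row (uid=3): matches 5 b row(s) → 5 output row(s).
- a row (uid=4): matches 4 b row(s) → 4 output row(s).
Total: 26 matched + 1 padded = 27 rows.

27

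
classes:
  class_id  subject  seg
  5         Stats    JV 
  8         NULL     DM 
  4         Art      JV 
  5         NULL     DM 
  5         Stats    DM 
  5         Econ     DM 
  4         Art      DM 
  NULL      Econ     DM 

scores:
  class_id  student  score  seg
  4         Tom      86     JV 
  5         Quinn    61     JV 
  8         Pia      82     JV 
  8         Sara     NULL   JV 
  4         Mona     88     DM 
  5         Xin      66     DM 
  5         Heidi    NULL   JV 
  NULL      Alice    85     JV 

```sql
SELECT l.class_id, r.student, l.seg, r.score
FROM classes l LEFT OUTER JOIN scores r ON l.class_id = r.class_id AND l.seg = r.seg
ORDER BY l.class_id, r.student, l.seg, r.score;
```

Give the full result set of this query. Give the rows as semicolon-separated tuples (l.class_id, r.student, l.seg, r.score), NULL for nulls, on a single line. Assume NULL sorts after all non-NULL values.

(4, Mona, DM, 88); (4, Tom, JV, 86); (5, Heidi, JV, NULL); (5, Quinn, JV, 61); (5, Xin, DM, 66); (5, Xin, DM, 66); (5, Xin, DM, 66); (8, NULL, DM, NULL); (NULL, NULL, DM, NULL)

LEFT JOIN keeps every row from `classes`; unmatched rows get NULL for `scores`'s columns.
Matching on l.class_id = r.class_id AND l.seg = r.seg. A NULL in a compared column never satisfies the condition.
- class_id=5, seg=JV: 2 matching r row(s), so 2 row(s) emitted.
- class_id=8, seg=DM: no r row matches, row kept with r columns NULL.
- class_id=4, seg=JV: 1 matching r row(s), so 1 row(s) emitted.
- class_id=5, seg=DM: 1 matching r row(s), so 1 row(s) emitted.
- class_id=5, seg=DM: 1 matching r row(s), so 1 row(s) emitted.
- class_id=5, seg=DM: 1 matching r row(s), so 1 row(s) emitted.
- class_id=4, seg=DM: 1 matching r row(s), so 1 row(s) emitted.
- class_id=NULL, seg=DM: no r row matches, row kept with r columns NULL.
After projecting and ordering:
l.class_id | r.student | l.seg | r.score
4 | Mona | DM | 88
4 | Tom | JV | 86
5 | Heidi | JV | NULL
5 | Quinn | JV | 61
5 | Xin | DM | 66
5 | Xin | DM | 66
5 | Xin | DM | 66
8 | NULL | DM | NULL
NULL | NULL | DM | NULL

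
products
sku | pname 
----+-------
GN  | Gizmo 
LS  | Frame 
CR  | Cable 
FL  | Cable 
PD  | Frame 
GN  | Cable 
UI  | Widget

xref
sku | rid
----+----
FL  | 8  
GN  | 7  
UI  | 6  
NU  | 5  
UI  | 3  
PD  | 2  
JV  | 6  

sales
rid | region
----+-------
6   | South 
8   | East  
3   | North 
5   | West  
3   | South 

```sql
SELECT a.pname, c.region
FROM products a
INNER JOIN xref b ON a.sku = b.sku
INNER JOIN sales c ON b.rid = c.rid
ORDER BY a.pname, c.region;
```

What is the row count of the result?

Evaluate left to right. First `products a INNER JOIN xref b` on sku: 6 row(s).
Then INNER JOIN `sales c` on rid: keep only rows whose b.rid appears in c.
Result: 4 row(s).

4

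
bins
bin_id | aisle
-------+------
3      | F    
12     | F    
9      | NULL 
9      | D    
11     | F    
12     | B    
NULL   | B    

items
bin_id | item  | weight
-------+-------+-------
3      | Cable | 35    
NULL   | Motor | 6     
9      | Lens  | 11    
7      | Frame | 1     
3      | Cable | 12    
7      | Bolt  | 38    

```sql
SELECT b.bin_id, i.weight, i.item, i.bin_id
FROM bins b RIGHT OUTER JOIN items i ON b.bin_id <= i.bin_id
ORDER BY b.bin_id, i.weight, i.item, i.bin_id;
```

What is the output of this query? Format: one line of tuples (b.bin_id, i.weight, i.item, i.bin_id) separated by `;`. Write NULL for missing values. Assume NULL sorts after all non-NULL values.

(3, 1, Frame, 7); (3, 11, Lens, 9); (3, 12, Cable, 3); (3, 35, Cable, 3); (3, 38, Bolt, 7); (9, 11, Lens, 9); (9, 11, Lens, 9); (NULL, 6, Motor, NULL)

RIGHT JOIN keeps every row from `items`; unmatched rows get NULL for `bins`'s columns.
Matching on b.bin_id <= i.bin_id. A NULL in a compared column never satisfies the condition.
- b[0] bin_id=3 → 5 match(es) in i → 5 row(s).
- b[1] bin_id=12 → no match.
- b[2] bin_id=9 → 1 match(es) in i → 1 row(s).
- b[3] bin_id=9 → 1 match(es) in i → 1 row(s).
- b[4] bin_id=11 → no match.
- b[5] bin_id=12 → no match.
- b[6] bin_id=NULL → no match.
- plus 1 unmatched i row(s), each kept with NULL b columns.
After projecting and ordering:
b.bin_id | i.weight | i.item | i.bin_id
3 | 1 | Frame | 7
3 | 11 | Lens | 9
3 | 12 | Cable | 3
3 | 35 | Cable | 3
3 | 38 | Bolt | 7
9 | 11 | Lens | 9
9 | 11 | Lens | 9
NULL | 6 | Motor | NULL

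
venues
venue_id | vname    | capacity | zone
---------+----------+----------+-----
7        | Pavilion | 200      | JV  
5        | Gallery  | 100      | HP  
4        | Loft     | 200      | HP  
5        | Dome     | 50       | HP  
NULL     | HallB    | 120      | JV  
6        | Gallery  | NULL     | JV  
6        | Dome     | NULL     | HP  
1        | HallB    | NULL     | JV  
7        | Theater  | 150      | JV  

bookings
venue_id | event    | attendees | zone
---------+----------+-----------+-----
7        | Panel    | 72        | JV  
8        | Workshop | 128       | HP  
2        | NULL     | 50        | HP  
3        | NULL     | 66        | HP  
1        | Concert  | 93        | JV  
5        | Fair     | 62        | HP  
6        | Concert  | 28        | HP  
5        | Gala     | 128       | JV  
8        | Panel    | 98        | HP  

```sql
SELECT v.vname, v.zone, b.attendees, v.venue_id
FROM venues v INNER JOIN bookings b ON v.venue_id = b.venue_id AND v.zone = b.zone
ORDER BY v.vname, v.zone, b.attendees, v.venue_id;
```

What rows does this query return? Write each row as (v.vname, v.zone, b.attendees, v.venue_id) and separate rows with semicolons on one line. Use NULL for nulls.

(Dome, HP, 28, 6); (Dome, HP, 62, 5); (Gallery, HP, 62, 5); (HallB, JV, 93, 1); (Pavilion, JV, 72, 7); (Theater, JV, 72, 7)

INNER JOIN keeps only pairs where the ON condition holds.
Matching on v.venue_id = b.venue_id AND v.zone = b.zone. A NULL in a compared column never satisfies the condition.
Matched pairs: 6.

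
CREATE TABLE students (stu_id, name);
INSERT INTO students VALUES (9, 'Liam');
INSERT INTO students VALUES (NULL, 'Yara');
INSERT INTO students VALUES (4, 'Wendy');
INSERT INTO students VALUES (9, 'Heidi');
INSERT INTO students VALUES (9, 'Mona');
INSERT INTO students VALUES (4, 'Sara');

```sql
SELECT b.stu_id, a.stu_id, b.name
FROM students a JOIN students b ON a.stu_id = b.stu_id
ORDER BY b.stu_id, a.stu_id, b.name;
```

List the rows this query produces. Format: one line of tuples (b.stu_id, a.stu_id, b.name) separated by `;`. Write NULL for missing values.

(4, 4, Sara); (4, 4, Sara); (4, 4, Wendy); (4, 4, Wendy); (9, 9, Heidi); (9, 9, Heidi); (9, 9, Heidi); (9, 9, Liam); (9, 9, Liam); (9, 9, Liam); (9, 9, Mona); (9, 9, Mona); (9, 9, Mona)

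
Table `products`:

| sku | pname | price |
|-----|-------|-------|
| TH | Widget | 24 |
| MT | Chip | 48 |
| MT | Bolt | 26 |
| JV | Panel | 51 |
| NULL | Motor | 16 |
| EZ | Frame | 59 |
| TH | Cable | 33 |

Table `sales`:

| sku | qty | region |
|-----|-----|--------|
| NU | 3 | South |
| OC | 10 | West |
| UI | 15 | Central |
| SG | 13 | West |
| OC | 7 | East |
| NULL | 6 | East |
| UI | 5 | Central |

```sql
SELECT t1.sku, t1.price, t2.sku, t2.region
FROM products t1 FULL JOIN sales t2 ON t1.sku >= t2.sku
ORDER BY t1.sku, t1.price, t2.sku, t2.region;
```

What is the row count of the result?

16

FULL OUTER JOIN keeps every row from both sides; unmatched rows get NULL for the other side's columns.
Matching on t1.sku >= t2.sku. A NULL in a compared column never satisfies the condition.
- t1 row (sku=TH): matches 4 t2 row(s) → 4 output row(s).
- t1 row (sku=MT): no match → kept, t2 columns NULL.
- t1 row (sku=MT): no match → kept, t2 columns NULL.
- t1 row (sku=JV): no match → kept, t2 columns NULL.
- t1 row (sku=NULL): no match → kept, t2 columns NULL.
- t1 row (sku=EZ): no match → kept, t2 columns NULL.
- t1 row (sku=TH): matches 4 t2 row(s) → 4 output row(s).
- 3 row(s) from t2 found no t1 partner → padded with NULL.
Total: 8 matched + 8 padded = 16 rows.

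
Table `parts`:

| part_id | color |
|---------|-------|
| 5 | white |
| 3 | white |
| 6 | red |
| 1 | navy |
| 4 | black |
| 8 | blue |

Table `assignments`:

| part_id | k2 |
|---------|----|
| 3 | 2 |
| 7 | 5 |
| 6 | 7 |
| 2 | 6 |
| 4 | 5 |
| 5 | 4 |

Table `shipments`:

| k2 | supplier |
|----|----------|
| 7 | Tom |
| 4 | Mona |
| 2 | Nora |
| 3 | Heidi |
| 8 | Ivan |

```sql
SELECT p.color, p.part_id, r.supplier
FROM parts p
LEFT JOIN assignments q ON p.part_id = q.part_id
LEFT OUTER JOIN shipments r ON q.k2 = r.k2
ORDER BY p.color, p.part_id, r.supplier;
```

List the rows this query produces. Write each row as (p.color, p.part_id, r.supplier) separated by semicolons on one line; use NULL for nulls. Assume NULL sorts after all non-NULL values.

Evaluate left to right. First `parts p LEFT JOIN assignments q` on part_id: 6 row(s).
Then LEFT JOIN `shipments r` on k2: each of those 6 rows is kept; rows whose q.k2 has no match in r get NULL for r's columns.

(black, 4, NULL); (blue, 8, NULL); (navy, 1, NULL); (red, 6, Tom); (white, 3, Nora); (white, 5, Mona)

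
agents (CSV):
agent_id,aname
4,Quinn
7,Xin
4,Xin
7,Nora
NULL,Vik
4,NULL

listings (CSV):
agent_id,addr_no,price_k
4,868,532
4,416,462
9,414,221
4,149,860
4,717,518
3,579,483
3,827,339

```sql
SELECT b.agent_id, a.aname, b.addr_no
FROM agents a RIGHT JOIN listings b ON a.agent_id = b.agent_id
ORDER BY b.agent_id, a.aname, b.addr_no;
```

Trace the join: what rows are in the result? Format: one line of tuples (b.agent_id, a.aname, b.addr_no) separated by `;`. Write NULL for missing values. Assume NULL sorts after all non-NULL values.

RIGHT JOIN keeps every row from `listings`; unmatched rows get NULL for `agents`'s columns.
Matching on a.agent_id = b.agent_id. A NULL in a compared column never satisfies the condition.
Matched pairs: 12; unmatched b rows kept: 3.

(3, NULL, 579); (3, NULL, 827); (4, Quinn, 149); (4, Quinn, 416); (4, Quinn, 717); (4, Quinn, 868); (4, Xin, 149); (4, Xin, 416); (4, Xin, 717); (4, Xin, 868); (4, NULL, 149); (4, NULL, 416); (4, NULL, 717); (4, NULL, 868); (9, NULL, 414)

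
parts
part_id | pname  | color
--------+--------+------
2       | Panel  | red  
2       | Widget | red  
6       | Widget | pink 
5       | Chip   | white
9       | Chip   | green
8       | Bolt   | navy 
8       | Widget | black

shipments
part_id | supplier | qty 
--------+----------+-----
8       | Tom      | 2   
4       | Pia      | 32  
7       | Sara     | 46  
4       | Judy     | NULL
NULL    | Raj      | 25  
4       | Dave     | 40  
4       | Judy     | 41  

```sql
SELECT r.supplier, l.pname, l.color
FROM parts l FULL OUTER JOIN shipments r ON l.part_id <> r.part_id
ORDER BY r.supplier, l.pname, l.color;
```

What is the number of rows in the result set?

FULL OUTER JOIN keeps every row from both sides; unmatched rows get NULL for the other side's columns.
Matching on l.part_id <> r.part_id. A NULL in a compared column never satisfies the condition.
- l[0] part_id=2 → 6 match(es) in r → 6 row(s).
- l[1] part_id=2 → 6 match(es) in r → 6 row(s).
- l[2] part_id=6 → 6 match(es) in r → 6 row(s).
- l[3] part_id=5 → 6 match(es) in r → 6 row(s).
- l[4] part_id=9 → 6 match(es) in r → 6 row(s).
- l[5] part_id=8 → 5 match(es) in r → 5 row(s).
- l[6] part_id=8 → 5 match(es) in r → 5 row(s).
- plus 1 unmatched r row(s), each kept with NULL l columns.
Total: 40 matched + 1 padded = 41 rows.

41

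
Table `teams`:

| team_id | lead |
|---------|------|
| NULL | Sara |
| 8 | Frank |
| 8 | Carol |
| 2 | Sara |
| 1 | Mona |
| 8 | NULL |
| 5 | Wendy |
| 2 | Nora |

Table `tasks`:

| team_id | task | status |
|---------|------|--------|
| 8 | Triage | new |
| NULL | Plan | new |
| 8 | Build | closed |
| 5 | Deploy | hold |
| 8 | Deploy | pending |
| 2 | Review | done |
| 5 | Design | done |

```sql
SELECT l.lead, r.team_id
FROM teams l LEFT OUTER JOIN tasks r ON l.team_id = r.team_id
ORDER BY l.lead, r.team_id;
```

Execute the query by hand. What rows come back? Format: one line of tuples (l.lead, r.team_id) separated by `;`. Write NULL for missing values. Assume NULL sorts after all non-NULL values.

(Carol, 8); (Carol, 8); (Carol, 8); (Frank, 8); (Frank, 8); (Frank, 8); (Mona, NULL); (Nora, 2); (Sara, 2); (Sara, NULL); (Wendy, 5); (Wendy, 5); (NULL, 8); (NULL, 8); (NULL, 8)

LEFT JOIN keeps every row from `teams`; unmatched rows get NULL for `tasks`'s columns.
Matching on l.team_id = r.team_id. A NULL in a compared column never satisfies the condition.
- l row (team_id=NULL): no match → kept, r columns NULL.
- l row (team_id=8): matches 3 r row(s) → 3 output row(s).
- l row (team_id=8): matches 3 r row(s) → 3 output row(s).
- l row (team_id=2): matches 1 r row(s) → 1 output row(s).
- l row (team_id=1): no match → kept, r columns NULL.
- l row (team_id=8): matches 3 r row(s) → 3 output row(s).
- l row (team_id=5): matches 2 r row(s) → 2 output row(s).
- l row (team_id=2): matches 1 r row(s) → 1 output row(s).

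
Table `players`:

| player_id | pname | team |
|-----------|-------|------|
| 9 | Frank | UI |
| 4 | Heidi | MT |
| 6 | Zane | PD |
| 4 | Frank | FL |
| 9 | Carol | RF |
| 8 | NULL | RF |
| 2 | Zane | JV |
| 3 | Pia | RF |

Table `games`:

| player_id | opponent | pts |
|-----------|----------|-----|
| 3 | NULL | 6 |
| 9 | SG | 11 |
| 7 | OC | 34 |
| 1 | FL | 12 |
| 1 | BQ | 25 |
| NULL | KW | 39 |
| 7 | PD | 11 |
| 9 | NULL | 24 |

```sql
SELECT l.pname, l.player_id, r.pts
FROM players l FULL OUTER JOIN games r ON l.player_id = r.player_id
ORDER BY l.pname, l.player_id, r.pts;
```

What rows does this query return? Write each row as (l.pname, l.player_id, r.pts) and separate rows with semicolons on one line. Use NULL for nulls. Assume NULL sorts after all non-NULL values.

FULL OUTER JOIN keeps every row from both sides; unmatched rows get NULL for the other side's columns.
Matching on l.player_id = r.player_id. A NULL in a compared column never satisfies the condition.
- l row (player_id=9): matches 2 r row(s) → 2 output row(s).
- l row (player_id=4): no match → kept, r columns NULL.
- l row (player_id=6): no match → kept, r columns NULL.
- l row (player_id=4): no match → kept, r columns NULL.
- l row (player_id=9): matches 2 r row(s) → 2 output row(s).
- l row (player_id=8): no match → kept, r columns NULL.
- l row (player_id=2): no match → kept, r columns NULL.
- l row (player_id=3): matches 1 r row(s) → 1 output row(s).
- 5 r row(s) had no l match → kept, l columns NULL.

(Carol, 9, 11); (Carol, 9, 24); (Frank, 4, NULL); (Frank, 9, 11); (Frank, 9, 24); (Heidi, 4, NULL); (Pia, 3, 6); (Zane, 2, NULL); (Zane, 6, NULL); (NULL, 8, NULL); (NULL, NULL, 11); (NULL, NULL, 12); (NULL, NULL, 25); (NULL, NULL, 34); (NULL, NULL, 39)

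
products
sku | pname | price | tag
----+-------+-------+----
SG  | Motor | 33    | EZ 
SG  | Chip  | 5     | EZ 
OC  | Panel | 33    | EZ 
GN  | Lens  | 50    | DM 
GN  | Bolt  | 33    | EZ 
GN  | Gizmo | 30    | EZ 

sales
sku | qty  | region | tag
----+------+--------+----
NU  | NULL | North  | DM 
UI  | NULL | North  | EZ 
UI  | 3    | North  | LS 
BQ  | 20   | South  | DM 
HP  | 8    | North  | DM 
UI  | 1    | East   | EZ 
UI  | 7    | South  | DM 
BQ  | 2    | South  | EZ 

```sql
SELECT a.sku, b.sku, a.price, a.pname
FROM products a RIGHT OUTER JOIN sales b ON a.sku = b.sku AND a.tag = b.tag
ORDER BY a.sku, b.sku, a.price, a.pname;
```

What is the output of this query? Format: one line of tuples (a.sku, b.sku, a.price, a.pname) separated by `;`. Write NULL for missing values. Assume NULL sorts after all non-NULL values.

(NULL, BQ, NULL, NULL); (NULL, BQ, NULL, NULL); (NULL, HP, NULL, NULL); (NULL, NU, NULL, NULL); (NULL, UI, NULL, NULL); (NULL, UI, NULL, NULL); (NULL, UI, NULL, NULL); (NULL, UI, NULL, NULL)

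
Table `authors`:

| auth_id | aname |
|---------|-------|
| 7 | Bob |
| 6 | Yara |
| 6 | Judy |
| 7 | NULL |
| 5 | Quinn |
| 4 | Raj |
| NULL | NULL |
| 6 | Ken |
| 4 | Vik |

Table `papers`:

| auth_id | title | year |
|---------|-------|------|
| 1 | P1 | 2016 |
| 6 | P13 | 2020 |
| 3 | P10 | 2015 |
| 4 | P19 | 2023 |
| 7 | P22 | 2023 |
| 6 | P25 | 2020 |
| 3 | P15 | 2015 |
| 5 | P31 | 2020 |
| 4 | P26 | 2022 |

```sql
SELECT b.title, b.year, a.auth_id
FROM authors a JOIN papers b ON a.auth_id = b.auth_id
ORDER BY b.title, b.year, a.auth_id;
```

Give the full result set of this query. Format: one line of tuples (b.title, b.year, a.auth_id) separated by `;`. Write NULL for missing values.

(P13, 2020, 6); (P13, 2020, 6); (P13, 2020, 6); (P19, 2023, 4); (P19, 2023, 4); (P22, 2023, 7); (P22, 2023, 7); (P25, 2020, 6); (P25, 2020, 6); (P25, 2020, 6); (P26, 2022, 4); (P26, 2022, 4); (P31, 2020, 5)

INNER JOIN keeps only pairs where the ON condition holds.
Matching on a.auth_id = b.auth_id. A NULL in a compared column never satisfies the condition.
- a[0] auth_id=7 → 1 match(es) in b → 1 row(s).
- a[1] auth_id=6 → 2 match(es) in b → 2 row(s).
- a[2] auth_id=6 → 2 match(es) in b → 2 row(s).
- a[3] auth_id=7 → 1 match(es) in b → 1 row(s).
- a[4] auth_id=5 → 1 match(es) in b → 1 row(s).
- a[5] auth_id=4 → 2 match(es) in b → 2 row(s).
- a[6] auth_id=NULL → no match; dropped.
- a[7] auth_id=6 → 2 match(es) in b → 2 row(s).
- a[8] auth_id=4 → 2 match(es) in b → 2 row(s).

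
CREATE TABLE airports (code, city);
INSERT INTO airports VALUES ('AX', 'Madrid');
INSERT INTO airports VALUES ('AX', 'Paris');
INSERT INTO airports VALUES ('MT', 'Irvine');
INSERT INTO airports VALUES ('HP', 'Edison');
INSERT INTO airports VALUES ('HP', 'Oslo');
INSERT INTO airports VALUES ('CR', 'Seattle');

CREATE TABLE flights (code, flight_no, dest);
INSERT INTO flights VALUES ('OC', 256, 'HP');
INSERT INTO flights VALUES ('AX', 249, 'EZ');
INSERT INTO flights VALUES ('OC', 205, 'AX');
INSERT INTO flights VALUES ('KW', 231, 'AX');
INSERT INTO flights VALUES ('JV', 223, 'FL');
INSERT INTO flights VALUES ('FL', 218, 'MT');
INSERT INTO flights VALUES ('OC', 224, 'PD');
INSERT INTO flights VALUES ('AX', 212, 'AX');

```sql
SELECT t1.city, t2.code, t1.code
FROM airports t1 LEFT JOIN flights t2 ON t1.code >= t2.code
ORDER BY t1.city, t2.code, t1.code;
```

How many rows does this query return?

17

LEFT JOIN keeps every row from `airports`; unmatched rows get NULL for `flights`'s columns.
Matching on t1.code >= t2.code.
Matched pairs: 17; unmatched t1 rows kept: 0.
Total: 17 rows.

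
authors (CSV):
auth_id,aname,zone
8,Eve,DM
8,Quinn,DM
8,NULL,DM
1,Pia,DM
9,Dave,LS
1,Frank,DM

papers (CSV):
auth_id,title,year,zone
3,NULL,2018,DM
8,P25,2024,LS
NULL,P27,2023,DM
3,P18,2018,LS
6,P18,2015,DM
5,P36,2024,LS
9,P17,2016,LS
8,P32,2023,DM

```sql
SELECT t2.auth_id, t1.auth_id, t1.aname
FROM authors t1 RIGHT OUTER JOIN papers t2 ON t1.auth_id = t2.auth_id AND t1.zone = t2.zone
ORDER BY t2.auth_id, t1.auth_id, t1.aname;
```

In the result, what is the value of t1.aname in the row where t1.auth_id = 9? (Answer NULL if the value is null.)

RIGHT JOIN keeps every row from `papers`; unmatched rows get NULL for `authors`'s columns.
Matching on t1.auth_id = t2.auth_id AND t1.zone = t2.zone. A NULL in a compared column never satisfies the condition.
Matched pairs: 4; unmatched t2 rows kept: 6.

Dave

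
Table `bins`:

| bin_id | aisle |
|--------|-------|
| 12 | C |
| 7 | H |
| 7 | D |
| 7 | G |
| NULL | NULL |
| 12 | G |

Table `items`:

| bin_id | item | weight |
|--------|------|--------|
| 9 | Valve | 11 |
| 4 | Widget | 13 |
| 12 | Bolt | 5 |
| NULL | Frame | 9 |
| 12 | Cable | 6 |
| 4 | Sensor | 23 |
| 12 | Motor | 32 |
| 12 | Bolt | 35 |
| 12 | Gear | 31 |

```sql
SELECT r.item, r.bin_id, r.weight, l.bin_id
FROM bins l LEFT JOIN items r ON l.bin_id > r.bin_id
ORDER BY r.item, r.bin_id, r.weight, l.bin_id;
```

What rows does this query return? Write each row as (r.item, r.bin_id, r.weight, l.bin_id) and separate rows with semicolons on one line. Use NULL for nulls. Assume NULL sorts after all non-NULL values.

(Sensor, 4, 23, 7); (Sensor, 4, 23, 7); (Sensor, 4, 23, 7); (Sensor, 4, 23, 12); (Sensor, 4, 23, 12); (Valve, 9, 11, 12); (Valve, 9, 11, 12); (Widget, 4, 13, 7); (Widget, 4, 13, 7); (Widget, 4, 13, 7); (Widget, 4, 13, 12); (Widget, 4, 13, 12); (NULL, NULL, NULL, NULL)

LEFT JOIN keeps every row from `bins`; unmatched rows get NULL for `items`'s columns.
Matching on l.bin_id > r.bin_id. A NULL in a compared column never satisfies the condition.
- l (bin_id=12) pairs with 3 row(s) of r.
- l (bin_id=7) pairs with 2 row(s) of r.
- l (bin_id=7) pairs with 2 row(s) of r.
- l (bin_id=7) pairs with 2 row(s) of r.
- l (bin_id=NULL) has no partner → padded with NULL.
- l (bin_id=12) pairs with 3 row(s) of r.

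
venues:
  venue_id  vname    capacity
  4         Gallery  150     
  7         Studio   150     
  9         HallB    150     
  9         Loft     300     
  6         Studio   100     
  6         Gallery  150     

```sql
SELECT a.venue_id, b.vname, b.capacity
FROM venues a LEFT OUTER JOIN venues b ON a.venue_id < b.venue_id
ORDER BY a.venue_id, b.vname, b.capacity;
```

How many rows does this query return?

LEFT JOIN keeps every row from `venues a`; unmatched rows get NULL for `venues b`'s columns.
Matching on a.venue_id < b.venue_id.
- a (venue_id=4) pairs with 5 row(s) of b.
- a (venue_id=7) pairs with 2 row(s) of b.
- a (venue_id=9) has no partner → padded with NULL.
- a (venue_id=9) has no partner → padded with NULL.
- a (venue_id=6) pairs with 3 row(s) of b.
- a (venue_id=6) pairs with 3 row(s) of b.
Total: 13 matched + 2 padded = 15 rows.

15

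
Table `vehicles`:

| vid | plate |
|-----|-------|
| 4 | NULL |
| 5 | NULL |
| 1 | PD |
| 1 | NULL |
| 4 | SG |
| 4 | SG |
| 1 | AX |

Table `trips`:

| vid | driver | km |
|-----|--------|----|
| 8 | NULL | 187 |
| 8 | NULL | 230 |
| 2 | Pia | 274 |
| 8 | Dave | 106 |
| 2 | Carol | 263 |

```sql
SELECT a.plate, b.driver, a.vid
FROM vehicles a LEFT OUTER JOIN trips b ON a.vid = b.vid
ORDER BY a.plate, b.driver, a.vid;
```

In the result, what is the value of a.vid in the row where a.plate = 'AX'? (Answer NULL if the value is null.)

LEFT JOIN keeps every row from `vehicles`; unmatched rows get NULL for `trips`'s columns.
Matching on a.vid = b.vid.
- a[0] vid=4 → no match; kept with NULLs on the b side.
- a[1] vid=5 → no match; kept with NULLs on the b side.
- a[2] vid=1 → no match; kept with NULLs on the b side.
- a[3] vid=1 → no match; kept with NULLs on the b side.
- a[4] vid=4 → no match; kept with NULLs on the b side.
- a[5] vid=4 → no match; kept with NULLs on the b side.
- a[6] vid=1 → no match; kept with NULLs on the b side.

1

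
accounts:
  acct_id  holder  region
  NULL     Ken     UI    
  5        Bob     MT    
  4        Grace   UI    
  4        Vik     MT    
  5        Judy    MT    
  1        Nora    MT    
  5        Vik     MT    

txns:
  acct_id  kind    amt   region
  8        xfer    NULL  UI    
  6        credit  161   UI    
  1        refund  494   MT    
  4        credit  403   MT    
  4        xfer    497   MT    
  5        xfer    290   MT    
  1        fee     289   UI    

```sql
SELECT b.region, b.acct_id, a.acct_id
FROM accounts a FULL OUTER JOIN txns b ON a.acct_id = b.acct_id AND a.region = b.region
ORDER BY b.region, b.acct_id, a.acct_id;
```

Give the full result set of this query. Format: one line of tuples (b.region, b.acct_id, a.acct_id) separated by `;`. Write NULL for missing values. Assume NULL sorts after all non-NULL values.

FULL OUTER JOIN keeps every row from both sides; unmatched rows get NULL for the other side's columns.
Matching on a.acct_id = b.acct_id AND a.region = b.region. A NULL in a compared column never satisfies the condition.
Matched pairs: 6; unmatched a rows kept: 2; unmatched b rows kept: 3.

(MT, 1, 1); (MT, 4, 4); (MT, 4, 4); (MT, 5, 5); (MT, 5, 5); (MT, 5, 5); (UI, 1, NULL); (UI, 6, NULL); (UI, 8, NULL); (NULL, NULL, 4); (NULL, NULL, NULL)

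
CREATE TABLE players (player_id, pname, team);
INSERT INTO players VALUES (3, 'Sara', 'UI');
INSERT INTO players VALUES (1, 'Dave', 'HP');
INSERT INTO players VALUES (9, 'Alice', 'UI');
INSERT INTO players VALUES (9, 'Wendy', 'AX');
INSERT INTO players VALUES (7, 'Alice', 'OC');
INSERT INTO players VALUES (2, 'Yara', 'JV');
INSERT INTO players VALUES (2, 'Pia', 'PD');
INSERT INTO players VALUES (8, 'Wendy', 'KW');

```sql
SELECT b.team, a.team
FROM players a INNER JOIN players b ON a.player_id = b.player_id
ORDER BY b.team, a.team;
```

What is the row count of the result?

12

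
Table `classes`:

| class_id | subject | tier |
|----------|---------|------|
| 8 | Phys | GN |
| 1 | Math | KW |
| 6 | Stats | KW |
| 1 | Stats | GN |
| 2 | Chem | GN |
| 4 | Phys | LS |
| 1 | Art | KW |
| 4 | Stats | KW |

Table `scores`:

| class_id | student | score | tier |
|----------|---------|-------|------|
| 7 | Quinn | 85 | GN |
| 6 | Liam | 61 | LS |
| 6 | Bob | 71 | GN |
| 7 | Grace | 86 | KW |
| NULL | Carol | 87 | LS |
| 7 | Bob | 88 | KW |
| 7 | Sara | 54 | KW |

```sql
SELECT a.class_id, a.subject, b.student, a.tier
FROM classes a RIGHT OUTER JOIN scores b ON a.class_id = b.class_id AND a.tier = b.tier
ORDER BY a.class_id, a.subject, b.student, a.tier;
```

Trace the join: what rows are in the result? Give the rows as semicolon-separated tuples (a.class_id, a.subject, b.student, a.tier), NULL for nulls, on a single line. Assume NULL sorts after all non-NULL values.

(NULL, NULL, Bob, NULL); (NULL, NULL, Bob, NULL); (NULL, NULL, Carol, NULL); (NULL, NULL, Grace, NULL); (NULL, NULL, Liam, NULL); (NULL, NULL, Quinn, NULL); (NULL, NULL, Sara, NULL)

RIGHT JOIN keeps every row from `scores`; unmatched rows get NULL for `classes`'s columns.
Matching on a.class_id = b.class_id AND a.tier = b.tier. A NULL in a compared column never satisfies the condition.
- a row (class_id=8, tier=GN): no match.
- a row (class_id=1, tier=KW): no match.
- a row (class_id=6, tier=KW): no match.
- a row (class_id=1, tier=GN): no match.
- a row (class_id=2, tier=GN): no match.
- a row (class_id=4, tier=LS): no match.
- a row (class_id=1, tier=KW): no match.
- a row (class_id=4, tier=KW): no match.
- 7 row(s) from b found no a partner → padded with NULL.
After projecting and ordering:
a.class_id | a.subject | b.student | a.tier
NULL | NULL | Bob | NULL
NULL | NULL | Bob | NULL
NULL | NULL | Carol | NULL
NULL | NULL | Grace | NULL
NULL | NULL | Liam | NULL
NULL | NULL | Quinn | NULL
NULL | NULL | Sara | NULL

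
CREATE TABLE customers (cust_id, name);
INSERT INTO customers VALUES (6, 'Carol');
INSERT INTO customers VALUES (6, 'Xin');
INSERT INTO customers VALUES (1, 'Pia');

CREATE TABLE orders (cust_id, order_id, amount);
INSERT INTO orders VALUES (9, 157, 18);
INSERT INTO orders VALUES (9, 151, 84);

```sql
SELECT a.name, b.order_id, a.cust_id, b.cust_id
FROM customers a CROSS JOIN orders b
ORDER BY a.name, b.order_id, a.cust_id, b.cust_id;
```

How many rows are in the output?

CROSS JOIN pairs every row of `customers` with every row of `orders`: 3 × 2 = 6 rows.

6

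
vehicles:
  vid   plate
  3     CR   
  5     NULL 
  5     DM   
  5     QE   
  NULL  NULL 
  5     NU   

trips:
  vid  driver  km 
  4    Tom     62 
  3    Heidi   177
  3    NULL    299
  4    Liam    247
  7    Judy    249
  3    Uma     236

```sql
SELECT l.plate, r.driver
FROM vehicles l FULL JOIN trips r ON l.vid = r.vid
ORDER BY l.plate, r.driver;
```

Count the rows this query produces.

11

FULL OUTER JOIN keeps every row from both sides; unmatched rows get NULL for the other side's columns.
Matching on l.vid = r.vid. A NULL in a compared column never satisfies the condition.
- l (vid=3) pairs with 3 row(s) of r.
- l (vid=5) has no partner → padded with NULL.
- l (vid=5) has no partner → padded with NULL.
- l (vid=5) has no partner → padded with NULL.
- l (vid=NULL) has no partner → padded with NULL.
- l (vid=5) has no partner → padded with NULL.
- 3 r row(s) had no l match → kept, l columns NULL.
Total: 3 matched + 8 padded = 11 rows.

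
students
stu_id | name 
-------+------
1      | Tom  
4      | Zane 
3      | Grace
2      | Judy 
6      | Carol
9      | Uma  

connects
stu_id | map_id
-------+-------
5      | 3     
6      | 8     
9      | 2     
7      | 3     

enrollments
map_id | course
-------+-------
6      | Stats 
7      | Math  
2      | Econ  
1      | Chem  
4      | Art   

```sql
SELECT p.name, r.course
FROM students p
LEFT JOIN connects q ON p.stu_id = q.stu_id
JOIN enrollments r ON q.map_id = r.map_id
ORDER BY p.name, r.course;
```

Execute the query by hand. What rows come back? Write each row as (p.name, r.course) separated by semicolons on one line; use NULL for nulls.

(Uma, Econ)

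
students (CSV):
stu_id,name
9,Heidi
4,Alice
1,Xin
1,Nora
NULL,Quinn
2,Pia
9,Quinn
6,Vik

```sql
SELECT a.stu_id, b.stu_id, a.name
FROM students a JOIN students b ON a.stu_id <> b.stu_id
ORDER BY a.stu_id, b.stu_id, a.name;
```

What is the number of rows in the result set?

38

INNER JOIN keeps only pairs where the ON condition holds.
Matching on a.stu_id <> b.stu_id. A NULL in a compared column never satisfies the condition.
- a (stu_id=9) pairs with 5 row(s) of b.
- a (stu_id=4) pairs with 6 row(s) of b.
- a (stu_id=1) pairs with 5 row(s) of b.
- a (stu_id=1) pairs with 5 row(s) of b.
- a (stu_id=NULL) has no partner → excluded.
- a (stu_id=2) pairs with 6 row(s) of b.
- a (stu_id=9) pairs with 5 row(s) of b.
- a (stu_id=6) pairs with 6 row(s) of b.
Total: 38 rows.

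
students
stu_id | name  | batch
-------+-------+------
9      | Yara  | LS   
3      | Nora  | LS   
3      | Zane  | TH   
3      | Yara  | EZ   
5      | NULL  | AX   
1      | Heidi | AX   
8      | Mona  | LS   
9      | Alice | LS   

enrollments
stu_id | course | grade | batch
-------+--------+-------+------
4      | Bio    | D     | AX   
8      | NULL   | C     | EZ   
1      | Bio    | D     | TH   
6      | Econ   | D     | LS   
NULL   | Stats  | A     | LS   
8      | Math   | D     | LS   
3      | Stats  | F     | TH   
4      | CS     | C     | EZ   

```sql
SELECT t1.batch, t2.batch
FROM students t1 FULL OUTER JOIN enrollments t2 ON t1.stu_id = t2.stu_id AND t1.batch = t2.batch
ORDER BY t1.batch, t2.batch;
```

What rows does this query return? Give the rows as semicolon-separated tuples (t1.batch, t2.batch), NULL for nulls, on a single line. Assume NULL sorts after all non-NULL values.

(AX, NULL); (AX, NULL); (EZ, NULL); (LS, LS); (LS, NULL); (LS, NULL); (LS, NULL); (TH, TH); (NULL, AX); (NULL, EZ); (NULL, EZ); (NULL, LS); (NULL, LS); (NULL, TH)

FULL OUTER JOIN keeps every row from both sides; unmatched rows get NULL for the other side's columns.
Matching on t1.stu_id = t2.stu_id AND t1.batch = t2.batch. A NULL in a compared column never satisfies the condition.
- t1[0] stu_id=9, batch=LS → no match; kept with NULLs on the t2 side.
- t1[1] stu_id=3, batch=LS → no match; kept with NULLs on the t2 side.
- t1[2] stu_id=3, batch=TH → 1 match(es) in t2 → 1 row(s).
- t1[3] stu_id=3, batch=EZ → no match; kept with NULLs on the t2 side.
- t1[4] stu_id=5, batch=AX → no match; kept with NULLs on the t2 side.
- t1[5] stu_id=1, batch=AX → no match; kept with NULLs on the t2 side.
- t1[6] stu_id=8, batch=LS → 1 match(es) in t2 → 1 row(s).
- t1[7] stu_id=9, batch=LS → no match; kept with NULLs on the t2 side.
- plus 6 unmatched t2 row(s), each kept with NULL t1 columns.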